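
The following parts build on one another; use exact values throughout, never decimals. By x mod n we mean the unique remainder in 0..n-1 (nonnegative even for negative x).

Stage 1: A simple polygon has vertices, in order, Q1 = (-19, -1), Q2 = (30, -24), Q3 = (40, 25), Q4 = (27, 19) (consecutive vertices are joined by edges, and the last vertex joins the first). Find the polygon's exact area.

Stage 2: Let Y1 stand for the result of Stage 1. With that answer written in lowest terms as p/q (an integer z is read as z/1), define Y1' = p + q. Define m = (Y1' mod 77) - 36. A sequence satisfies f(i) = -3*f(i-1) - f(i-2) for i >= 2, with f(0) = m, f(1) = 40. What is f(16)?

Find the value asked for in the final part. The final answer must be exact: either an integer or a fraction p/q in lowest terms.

Stage 1: cross terms: (-19*-24 - 30*-1)=486, (30*25 - 40*-24)=1710, (40*19 - 27*25)=85, (27*-1 - -19*19)=334; twice the area = |2615| = 2615; area = 2615/2; answer 2615/2
Stage 2: Y1 = 2615/2; threaded value p + q = 2617; m = 40; f(2) = -3*(40) - 1*(40) = -160; iterating: f(2)=-160, f(3)=440, f(4)=-1160, f(5)=3040, f(6)=-7960, f(7)=20840, f(8)=-54560, f(9)=142840, f(10)=-373960, f(11)=979040, f(12)=-2563160, f(13)=6710440, f(14)=-17568160, f(15)=45994040, f(16)=-120413960; answer -120413960

-120413960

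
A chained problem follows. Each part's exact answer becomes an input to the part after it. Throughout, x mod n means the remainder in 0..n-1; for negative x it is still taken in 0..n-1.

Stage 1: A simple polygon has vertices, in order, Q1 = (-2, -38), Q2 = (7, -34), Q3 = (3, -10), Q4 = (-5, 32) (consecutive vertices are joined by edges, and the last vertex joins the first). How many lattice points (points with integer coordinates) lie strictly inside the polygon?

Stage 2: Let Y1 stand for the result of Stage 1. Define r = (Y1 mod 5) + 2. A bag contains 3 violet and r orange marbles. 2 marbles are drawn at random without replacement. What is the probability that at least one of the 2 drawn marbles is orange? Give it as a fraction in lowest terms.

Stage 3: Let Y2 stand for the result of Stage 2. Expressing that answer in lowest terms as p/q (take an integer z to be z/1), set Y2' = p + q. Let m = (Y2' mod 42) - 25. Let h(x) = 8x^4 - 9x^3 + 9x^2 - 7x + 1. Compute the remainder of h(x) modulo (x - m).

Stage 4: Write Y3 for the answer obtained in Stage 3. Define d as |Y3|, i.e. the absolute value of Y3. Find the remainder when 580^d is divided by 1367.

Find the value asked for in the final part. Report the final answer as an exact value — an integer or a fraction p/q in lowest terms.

888

Stage 1: cross terms: (-2*-34 - 7*-38)=334, (7*-10 - 3*-34)=32, (3*32 - -5*-10)=46, (-5*-38 - -2*32)=254; twice the area = |666| = 666; area = 333; boundary points = 1 + 4 + 2 + 1 = 8; strictly interior points = area - boundary/2 + 1 = 330; answer 330
Stage 2: Y1 = 330; r = 2; total draws C(5,2) = 10; complement C(3,2) = 3; favorable 10 - 3 = 7; P = 7/10; answer 7/10
Stage 3: Y2 = 7/10; threaded value p + q = 17; m = -8; remainder = value at the root: 8*(-8)^4 - 9*(-8)^3 + 9*(-8)^2 - 7*(-8)^1 + 1 = (32768) + (4608) + (576) + (56) + (1) = 38009; answer 38009
Stage 4: Y3 = 38009; d = 38009; squarings mod 1367: 580^1=580, 580^2=118, 580^4=254, 580^8=267, 580^16=205, 580^32=1015, 580^64=874, 580^128=1090, 580^256=177, 580^512=1255, 580^1024=241, 580^2048=667, 580^4096=614, 580^8192=1071, 580^16384=128, 580^32768=1347; 580^38009 = 580^1 * 580^8 * 580^16 * 580^32 * 580^64 * 580^1024 * 580^4096 * 580^32768 = 888 (mod 1367); answer 888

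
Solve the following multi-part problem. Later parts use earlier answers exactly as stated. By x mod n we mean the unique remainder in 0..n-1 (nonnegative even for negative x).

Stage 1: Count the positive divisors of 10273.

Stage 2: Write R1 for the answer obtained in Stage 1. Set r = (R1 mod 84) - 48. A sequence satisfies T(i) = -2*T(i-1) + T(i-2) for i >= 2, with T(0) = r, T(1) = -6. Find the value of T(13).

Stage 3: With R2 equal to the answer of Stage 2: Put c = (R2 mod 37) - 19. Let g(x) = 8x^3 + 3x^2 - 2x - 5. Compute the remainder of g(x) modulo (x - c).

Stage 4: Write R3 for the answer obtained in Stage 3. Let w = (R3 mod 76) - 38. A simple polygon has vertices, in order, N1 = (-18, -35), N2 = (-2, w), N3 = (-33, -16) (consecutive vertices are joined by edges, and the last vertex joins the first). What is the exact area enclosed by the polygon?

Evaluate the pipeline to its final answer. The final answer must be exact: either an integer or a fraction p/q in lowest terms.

Stage 1: 10273 is prime, so its only divisors are 1 and 10273; count = 2; answer 2
Stage 2: R1 = 2; r = -46; T(2) = -2*(-6) + 1*(-46) = -34; iterating: T(2)=-34, T(3)=62, T(4)=-158, T(5)=378, T(6)=-914, T(7)=2206, T(8)=-5326, T(9)=12858, T(10)=-31042, T(11)=74942, T(12)=-180926, T(13)=436794; answer 436794
Stage 3: R2 = 436794; c = -10; remainder = value at the root: 8*(-10)^3 + 3*(-10)^2 - 2*(-10)^1 - 5 = (-8000) + (300) + (20) + (-5) = -7685; answer -7685
Stage 4: R3 = -7685; w = 29; cross terms: (-18*29 - -2*-35)=-592, (-2*-16 - -33*29)=989, (-33*-35 - -18*-16)=867; twice the area = |1264| = 1264; area = 632; answer 632

632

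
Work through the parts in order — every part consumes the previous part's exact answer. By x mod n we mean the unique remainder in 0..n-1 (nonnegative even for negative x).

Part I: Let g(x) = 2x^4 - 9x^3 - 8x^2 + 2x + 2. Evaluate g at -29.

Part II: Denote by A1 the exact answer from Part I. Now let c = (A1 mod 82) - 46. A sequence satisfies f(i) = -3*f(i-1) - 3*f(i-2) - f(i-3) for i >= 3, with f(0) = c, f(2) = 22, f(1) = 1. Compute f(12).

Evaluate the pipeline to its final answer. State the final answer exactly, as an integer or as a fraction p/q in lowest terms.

2947

Part I: 2*(-29)^4 - 9*(-29)^3 - 8*(-29)^2 + 2*(-29)^1 + 2 = (1414562) + (219501) + (-6728) + (-58) + (2) = 1627279; answer 1627279
Part II: A1 = 1627279; c = 25; f(3) = -3*(22) - 3*(1) - 1*(25) = -94; iterating: f(3)=-94, f(4)=215, f(5)=-385, f(6)=604, f(7)=-872, f(8)=1189, f(9)=-1555, f(10)=1970, f(11)=-2434, f(12)=2947; answer 2947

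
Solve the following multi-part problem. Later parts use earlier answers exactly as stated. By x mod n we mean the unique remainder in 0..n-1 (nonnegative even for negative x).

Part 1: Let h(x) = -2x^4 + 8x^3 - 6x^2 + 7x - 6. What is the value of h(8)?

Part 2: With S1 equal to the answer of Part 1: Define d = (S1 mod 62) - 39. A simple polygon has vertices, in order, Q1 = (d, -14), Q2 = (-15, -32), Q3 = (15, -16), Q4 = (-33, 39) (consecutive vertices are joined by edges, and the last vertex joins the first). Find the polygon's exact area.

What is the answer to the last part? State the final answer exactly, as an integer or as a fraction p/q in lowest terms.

Part 1: -2*(8)^4 + 8*(8)^3 - 6*(8)^2 + 7*(8)^1 - 6 = (-8192) + (4096) + (-384) + (56) + (-6) = -4430; answer -4430
Part 2: S1 = -4430; d = -5; cross terms: (-5*-32 - -15*-14)=-50, (-15*-16 - 15*-32)=720, (15*39 - -33*-16)=57, (-33*-14 - -5*39)=657; twice the area = |1384| = 1384; area = 692; answer 692

692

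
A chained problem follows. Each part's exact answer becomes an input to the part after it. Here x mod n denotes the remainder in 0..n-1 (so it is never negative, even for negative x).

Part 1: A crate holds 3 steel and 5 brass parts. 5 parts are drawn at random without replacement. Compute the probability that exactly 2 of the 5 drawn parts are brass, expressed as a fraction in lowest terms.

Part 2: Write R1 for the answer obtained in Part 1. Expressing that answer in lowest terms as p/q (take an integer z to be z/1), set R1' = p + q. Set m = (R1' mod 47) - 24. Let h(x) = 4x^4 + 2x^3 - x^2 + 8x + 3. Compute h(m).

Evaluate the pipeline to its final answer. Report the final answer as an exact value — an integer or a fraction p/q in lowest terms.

27696

Part 1: total draws C(8,5) = 56; favorable C(5,2)*C(3,3) = 10; P = 5/28; answer 5/28
Part 2: R1 = 5/28; threaded value p + q = 33; m = 9; 4*(9)^4 + 2*(9)^3 - 1*(9)^2 + 8*(9)^1 + 3 = (26244) + (1458) + (-81) + (72) + (3) = 27696; answer 27696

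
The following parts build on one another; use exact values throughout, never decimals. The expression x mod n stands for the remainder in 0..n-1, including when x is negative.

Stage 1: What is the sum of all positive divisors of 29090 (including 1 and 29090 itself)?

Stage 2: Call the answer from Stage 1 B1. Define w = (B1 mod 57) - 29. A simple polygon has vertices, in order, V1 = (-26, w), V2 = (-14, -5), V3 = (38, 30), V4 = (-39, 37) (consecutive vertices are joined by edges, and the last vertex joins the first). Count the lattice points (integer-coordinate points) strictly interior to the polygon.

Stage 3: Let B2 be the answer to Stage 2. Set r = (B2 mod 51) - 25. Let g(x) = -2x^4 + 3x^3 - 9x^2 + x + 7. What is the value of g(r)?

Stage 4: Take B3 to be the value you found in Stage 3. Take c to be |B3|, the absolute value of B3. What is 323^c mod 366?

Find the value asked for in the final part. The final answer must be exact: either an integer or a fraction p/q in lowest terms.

Stage 1: 29090 = 2 * 5 * 2909; sigma = (1 + 2) * (1 + 5) * (1 + 2909) = 3 * 6 * 2910 = 52380; answer 52380
Stage 2: B1 = 52380; w = 25; cross terms: (-26*-5 - -14*25)=480, (-14*30 - 38*-5)=-230, (38*37 - -39*30)=2576, (-39*25 - -26*37)=-13; twice the area = |2813| = 2813; area = 2813/2; boundary points = 6 + 1 + 7 + 1 = 15; strictly interior points = area - boundary/2 + 1 = 1400; answer 1400
Stage 3: B2 = 1400; r = -2; -2*(-2)^4 + 3*(-2)^3 - 9*(-2)^2 + 1*(-2)^1 + 7 = (-32) + (-24) + (-36) + (-2) + (7) = -87; answer -87
Stage 4: B3 = -87; c = 87; squarings mod 366: 323^1=323, 323^2=19, 323^4=361, 323^8=25, 323^16=259, 323^32=103, 323^64=361; 323^87 = 323^1 * 323^2 * 323^4 * 323^16 * 323^64 = 89 (mod 366); answer 89

89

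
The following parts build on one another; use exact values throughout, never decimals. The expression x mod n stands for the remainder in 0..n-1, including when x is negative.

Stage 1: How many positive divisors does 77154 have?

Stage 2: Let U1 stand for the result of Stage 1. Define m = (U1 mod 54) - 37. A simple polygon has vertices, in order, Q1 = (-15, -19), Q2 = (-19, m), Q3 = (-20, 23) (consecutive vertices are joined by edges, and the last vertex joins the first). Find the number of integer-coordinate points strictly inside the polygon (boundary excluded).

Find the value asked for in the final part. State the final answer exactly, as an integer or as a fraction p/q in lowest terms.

48

Stage 1: 77154 = 2 * 3 * 7 * 11 * 167; number of divisors = (1+1) * (1+1) * (1+1) * (1+1) * (1+1) = 32; answer 32
Stage 2: U1 = 32; m = -5; cross terms: (-15*-5 - -19*-19)=-286, (-19*23 - -20*-5)=-537, (-20*-19 - -15*23)=725; twice the area = |-98| = 98; area = 49; boundary points = 2 + 1 + 1 = 4; strictly interior points = area - boundary/2 + 1 = 48; answer 48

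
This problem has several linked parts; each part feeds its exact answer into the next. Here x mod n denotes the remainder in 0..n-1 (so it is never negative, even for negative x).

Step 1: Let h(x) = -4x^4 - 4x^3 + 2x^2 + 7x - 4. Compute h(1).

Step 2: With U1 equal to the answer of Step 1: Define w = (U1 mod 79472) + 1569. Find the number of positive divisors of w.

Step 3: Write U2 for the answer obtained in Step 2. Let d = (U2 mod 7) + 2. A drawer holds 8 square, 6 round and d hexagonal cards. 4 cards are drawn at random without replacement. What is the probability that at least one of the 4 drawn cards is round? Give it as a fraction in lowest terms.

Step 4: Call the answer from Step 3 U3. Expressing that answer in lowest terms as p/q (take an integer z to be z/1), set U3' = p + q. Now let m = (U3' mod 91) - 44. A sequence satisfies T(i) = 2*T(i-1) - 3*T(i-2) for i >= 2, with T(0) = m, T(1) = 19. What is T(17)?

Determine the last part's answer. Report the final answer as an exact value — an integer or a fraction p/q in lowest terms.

-77501

Step 1: -4*(1)^4 - 4*(1)^3 + 2*(1)^2 + 7*(1)^1 - 4 = (-4) + (-4) + (2) + (7) + (-4) = -3; answer -3
Step 2: U1 = -3; w = 81038; 81038 = 2 * 40519; number of divisors = (1+1) * (1+1) = 4; answer 4
Step 3: U2 = 4; d = 6; total draws C(20,4) = 4845; complement C(14,4) = 1001; favorable 4845 - 1001 = 3844; P = 3844/4845; answer 3844/4845
Step 4: U3 = 3844/4845; threaded value p + q = 8689; m = 0; T(2) = 2*(19) - 3*(0) = 38; iterating: T(2)=38, T(3)=19, T(4)=-76, T(5)=-209, T(6)=-190, T(7)=247, T(8)=1064, T(9)=1387, T(10)=-418, T(11)=-4997, T(12)=-8740, T(13)=-2489, T(14)=21242, T(15)=49951, T(16)=36176, T(17)=-77501; answer -77501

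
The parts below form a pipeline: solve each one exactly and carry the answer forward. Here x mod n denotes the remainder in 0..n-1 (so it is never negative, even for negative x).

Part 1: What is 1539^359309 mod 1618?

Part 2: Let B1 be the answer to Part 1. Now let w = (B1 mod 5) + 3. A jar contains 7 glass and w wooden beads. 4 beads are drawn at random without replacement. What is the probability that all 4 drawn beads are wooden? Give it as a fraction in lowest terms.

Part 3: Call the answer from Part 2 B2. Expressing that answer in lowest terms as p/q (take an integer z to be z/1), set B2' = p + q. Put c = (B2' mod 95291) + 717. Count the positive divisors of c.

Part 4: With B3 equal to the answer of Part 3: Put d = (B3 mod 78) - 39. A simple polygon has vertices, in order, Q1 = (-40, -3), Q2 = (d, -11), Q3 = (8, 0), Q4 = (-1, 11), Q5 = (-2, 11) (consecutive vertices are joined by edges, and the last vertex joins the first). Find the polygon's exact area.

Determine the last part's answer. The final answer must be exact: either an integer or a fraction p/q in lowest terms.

Part 1: squarings mod 1618: 1539^1=1539, 1539^2=1387, 1539^4=1585, 1539^8=1089, 1539^16=1545, 1539^32=475, 1539^64=723, 1539^128=115, 1539^256=281, 1539^512=1297, 1539^1024=1107, 1539^2048=623, 1539^4096=1427, 1539^8192=885, 1539^16384=113, 1539^32768=1443, 1539^65536=1501, 1539^131072=745, 1539^262144=51; 1539^359309 = 1539^1 * 1539^4 * 1539^8 * 1539^128 * 1539^256 * 1539^512 * 1539^2048 * 1539^4096 * 1539^8192 * 1539^16384 * 1539^65536 * 1539^262144 = 349 (mod 1618); answer 349
Part 2: B1 = 349; w = 7; total draws C(14,4) = 1001; favorable C(7,4) = 35; P = 5/143; answer 5/143
Part 3: B2 = 5/143; threaded value p + q = 148; c = 865; 865 = 5 * 173; number of divisors = (1+1) * (1+1) = 4; answer 4
Part 4: B3 = 4; d = -35; cross terms: (-40*-11 - -35*-3)=335, (-35*0 - 8*-11)=88, (8*11 - -1*0)=88, (-1*11 - -2*11)=11, (-2*-3 - -40*11)=446; twice the area = |968| = 968; area = 484; answer 484

484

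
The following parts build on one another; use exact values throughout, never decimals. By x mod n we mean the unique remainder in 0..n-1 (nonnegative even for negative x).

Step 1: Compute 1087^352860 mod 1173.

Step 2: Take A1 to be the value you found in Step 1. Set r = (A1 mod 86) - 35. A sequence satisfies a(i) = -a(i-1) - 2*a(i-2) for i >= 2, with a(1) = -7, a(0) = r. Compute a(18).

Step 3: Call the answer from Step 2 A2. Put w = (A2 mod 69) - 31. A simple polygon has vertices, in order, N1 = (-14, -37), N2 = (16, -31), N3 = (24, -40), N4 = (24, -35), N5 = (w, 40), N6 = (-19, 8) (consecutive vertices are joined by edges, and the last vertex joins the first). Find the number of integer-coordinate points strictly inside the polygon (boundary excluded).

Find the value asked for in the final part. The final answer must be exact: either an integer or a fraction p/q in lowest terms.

Step 1: squarings mod 1173: 1087^1=1087, 1087^2=358, 1087^4=307, 1087^8=409, 1087^16=715, 1087^32=970, 1087^64=154, 1087^128=256, 1087^256=1021, 1087^512=817, 1087^1024=52, 1087^2048=358, 1087^4096=307, 1087^8192=409, 1087^16384=715, 1087^32768=970, 1087^65536=154, 1087^131072=256, 1087^262144=1021; 1087^352860 = 1087^4 * 1087^8 * 1087^16 * 1087^64 * 1087^512 * 1087^8192 * 1087^16384 * 1087^65536 * 1087^262144 = 358 (mod 1173); answer 358
Step 2: A1 = 358; r = -21; a(2) = -1*(-7) - 2*(-21) = 49; iterating: a(2)=49, a(3)=-35, a(4)=-63, a(5)=133, a(6)=-7, a(7)=-259, a(8)=273, a(9)=245, a(10)=-791, a(11)=301, a(12)=1281, a(13)=-1883, a(14)=-679, a(15)=4445, a(16)=-3087, a(17)=-5803, a(18)=11977; answer 11977
Step 3: A2 = 11977; w = 9; cross terms: (-14*-31 - 16*-37)=1026, (16*-40 - 24*-31)=104, (24*-35 - 24*-40)=120, (24*40 - 9*-35)=1275, (9*8 - -19*40)=832, (-19*-37 - -14*8)=815; twice the area = |4172| = 4172; area = 2086; boundary points = 6 + 1 + 5 + 15 + 4 + 5 = 36; strictly interior points = area - boundary/2 + 1 = 2069; answer 2069

2069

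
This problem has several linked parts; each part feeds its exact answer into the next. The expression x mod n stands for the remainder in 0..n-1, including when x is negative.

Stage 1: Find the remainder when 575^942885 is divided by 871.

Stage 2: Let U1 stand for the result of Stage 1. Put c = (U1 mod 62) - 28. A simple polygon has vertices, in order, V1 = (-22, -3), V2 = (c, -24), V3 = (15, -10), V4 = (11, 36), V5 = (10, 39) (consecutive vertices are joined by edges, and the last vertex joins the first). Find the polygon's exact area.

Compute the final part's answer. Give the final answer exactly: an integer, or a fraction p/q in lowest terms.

1298

Stage 1: squarings mod 871: 575^1=575, 575^2=516, 575^4=601, 575^8=607, 575^16=16, 575^32=256, 575^64=211, 575^128=100, 575^256=419, 575^512=490, 575^1024=575, 575^2048=516, 575^4096=601, 575^8192=607, 575^16384=16, 575^32768=256, 575^65536=211, 575^131072=100, 575^262144=419, 575^524288=490; 575^942885 = 575^1 * 575^4 * 575^32 * 575^256 * 575^512 * 575^8192 * 575^16384 * 575^131072 * 575^262144 * 575^524288 = 625 (mod 871); answer 625
Stage 2: U1 = 625; c = -23; cross terms: (-22*-24 - -23*-3)=459, (-23*-10 - 15*-24)=590, (15*36 - 11*-10)=650, (11*39 - 10*36)=69, (10*-3 - -22*39)=828; twice the area = |2596| = 2596; area = 1298; answer 1298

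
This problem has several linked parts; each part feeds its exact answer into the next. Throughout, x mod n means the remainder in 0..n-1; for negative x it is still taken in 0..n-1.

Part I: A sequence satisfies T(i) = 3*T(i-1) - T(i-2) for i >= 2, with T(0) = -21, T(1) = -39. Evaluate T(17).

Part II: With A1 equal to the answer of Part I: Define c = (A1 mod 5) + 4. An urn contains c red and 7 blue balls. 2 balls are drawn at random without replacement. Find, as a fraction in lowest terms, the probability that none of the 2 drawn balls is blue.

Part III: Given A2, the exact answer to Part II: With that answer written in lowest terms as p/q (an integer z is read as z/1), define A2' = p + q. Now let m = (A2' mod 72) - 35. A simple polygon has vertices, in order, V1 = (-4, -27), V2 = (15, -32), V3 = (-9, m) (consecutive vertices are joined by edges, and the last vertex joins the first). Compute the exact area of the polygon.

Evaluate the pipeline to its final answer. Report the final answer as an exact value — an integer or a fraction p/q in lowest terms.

Part I: T(2) = 3*(-39) - 1*(-21) = -96; iterating: T(2)=-96, T(3)=-249, T(4)=-651, T(5)=-1704, T(6)=-4461, T(7)=-11679, T(8)=-30576, T(9)=-80049, T(10)=-209571, T(11)=-548664, T(12)=-1436421, T(13)=-3760599, T(14)=-9845376, T(15)=-25775529, T(16)=-67481211, T(17)=-176668104; answer -176668104
Part II: A1 = -176668104; c = 5; total draws C(12,2) = 66; favorable C(5,2) = 10; P = 5/33; answer 5/33
Part III: A2 = 5/33; threaded value p + q = 38; m = 3; cross terms: (-4*-32 - 15*-27)=533, (15*3 - -9*-32)=-243, (-9*-27 - -4*3)=255; twice the area = |545| = 545; area = 545/2; answer 545/2

545/2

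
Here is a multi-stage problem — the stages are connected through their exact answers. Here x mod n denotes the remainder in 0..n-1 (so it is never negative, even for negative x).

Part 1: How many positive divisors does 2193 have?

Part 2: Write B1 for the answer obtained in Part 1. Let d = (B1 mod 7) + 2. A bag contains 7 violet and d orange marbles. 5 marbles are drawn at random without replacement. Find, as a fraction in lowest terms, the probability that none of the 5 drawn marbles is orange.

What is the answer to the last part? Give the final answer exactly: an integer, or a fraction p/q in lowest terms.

Part 1: 2193 = 3 * 17 * 43; number of divisors = (1+1) * (1+1) * (1+1) = 8; answer 8
Part 2: B1 = 8; d = 3; total draws C(10,5) = 252; favorable C(7,5) = 21; P = 1/12; answer 1/12

1/12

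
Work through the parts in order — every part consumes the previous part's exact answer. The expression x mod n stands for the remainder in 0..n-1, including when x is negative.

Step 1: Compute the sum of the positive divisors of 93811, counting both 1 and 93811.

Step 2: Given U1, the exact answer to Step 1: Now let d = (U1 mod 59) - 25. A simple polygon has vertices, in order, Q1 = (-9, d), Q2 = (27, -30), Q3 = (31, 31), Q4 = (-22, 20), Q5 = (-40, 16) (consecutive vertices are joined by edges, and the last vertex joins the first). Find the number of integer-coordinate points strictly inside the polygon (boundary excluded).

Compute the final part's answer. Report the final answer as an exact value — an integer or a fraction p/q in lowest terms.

Step 1: 93811 is prime, so its only divisors are 1 and 93811; sigma = 1 + 93811 = 93812; answer 93812
Step 2: U1 = 93812; d = -23; cross terms: (-9*-30 - 27*-23)=891, (27*31 - 31*-30)=1767, (31*20 - -22*31)=1302, (-22*16 - -40*20)=448, (-40*-23 - -9*16)=1064; twice the area = |5472| = 5472; area = 2736; boundary points = 1 + 1 + 1 + 2 + 1 = 6; strictly interior points = area - boundary/2 + 1 = 2734; answer 2734

2734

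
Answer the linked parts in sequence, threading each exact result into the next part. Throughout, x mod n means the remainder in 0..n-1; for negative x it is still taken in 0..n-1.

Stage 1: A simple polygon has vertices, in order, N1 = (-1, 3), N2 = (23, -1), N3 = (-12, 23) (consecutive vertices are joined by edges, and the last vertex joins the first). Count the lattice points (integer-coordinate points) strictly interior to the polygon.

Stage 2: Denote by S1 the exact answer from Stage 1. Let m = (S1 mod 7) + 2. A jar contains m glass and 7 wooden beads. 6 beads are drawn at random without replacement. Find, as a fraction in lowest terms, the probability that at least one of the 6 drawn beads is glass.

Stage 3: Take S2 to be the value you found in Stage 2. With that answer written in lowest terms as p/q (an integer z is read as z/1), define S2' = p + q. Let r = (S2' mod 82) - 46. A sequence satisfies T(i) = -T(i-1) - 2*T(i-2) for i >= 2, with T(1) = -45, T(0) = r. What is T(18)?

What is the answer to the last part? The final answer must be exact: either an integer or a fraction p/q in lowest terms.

9787

Stage 1: cross terms: (-1*-1 - 23*3)=-68, (23*23 - -12*-1)=517, (-12*3 - -1*23)=-13; twice the area = |436| = 436; area = 218; boundary points = 4 + 1 + 1 = 6; strictly interior points = area - boundary/2 + 1 = 216; answer 216
Stage 2: S1 = 216; m = 8; total draws C(15,6) = 5005; complement C(7,6) = 7; favorable 5005 - 7 = 4998; P = 714/715; answer 714/715
Stage 3: S2 = 714/715; threaded value p + q = 1429; r = -11; T(2) = -1*(-45) - 2*(-11) = 67; iterating: T(2)=67, T(3)=23, T(4)=-157, T(5)=111, T(6)=203, T(7)=-425, T(8)=19, T(9)=831, T(10)=-869, T(11)=-793, T(12)=2531, T(13)=-945, T(14)=-4117, T(15)=6007, T(16)=2227, T(17)=-14241, T(18)=9787; answer 9787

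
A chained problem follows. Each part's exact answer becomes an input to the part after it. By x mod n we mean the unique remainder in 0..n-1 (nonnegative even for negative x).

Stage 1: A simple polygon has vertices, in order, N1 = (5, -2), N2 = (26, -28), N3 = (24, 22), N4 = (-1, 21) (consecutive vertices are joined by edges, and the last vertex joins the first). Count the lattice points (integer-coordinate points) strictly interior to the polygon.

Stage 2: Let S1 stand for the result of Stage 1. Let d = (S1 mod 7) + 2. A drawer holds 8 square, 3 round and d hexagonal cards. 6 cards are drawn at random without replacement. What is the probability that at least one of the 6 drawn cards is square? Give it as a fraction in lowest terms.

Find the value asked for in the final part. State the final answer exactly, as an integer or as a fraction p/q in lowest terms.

439/442

Stage 1: cross terms: (5*-28 - 26*-2)=-88, (26*22 - 24*-28)=1244, (24*21 - -1*22)=526, (-1*-2 - 5*21)=-103; twice the area = |1579| = 1579; area = 1579/2; boundary points = 1 + 2 + 1 + 1 = 5; strictly interior points = area - boundary/2 + 1 = 788; answer 788
Stage 2: S1 = 788; d = 6; total draws C(17,6) = 12376; complement C(9,6) = 84; favorable 12376 - 84 = 12292; P = 439/442; answer 439/442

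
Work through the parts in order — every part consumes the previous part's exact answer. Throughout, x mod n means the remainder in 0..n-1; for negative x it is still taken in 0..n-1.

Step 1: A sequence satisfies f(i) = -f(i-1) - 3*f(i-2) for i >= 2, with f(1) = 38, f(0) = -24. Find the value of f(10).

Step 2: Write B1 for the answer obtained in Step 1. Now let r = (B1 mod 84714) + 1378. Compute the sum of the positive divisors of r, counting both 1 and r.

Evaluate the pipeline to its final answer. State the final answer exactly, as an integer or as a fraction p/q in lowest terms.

Step 1: f(2) = -1*(38) - 3*(-24) = 34; iterating: f(2)=34, f(3)=-148, f(4)=46, f(5)=398, f(6)=-536, f(7)=-658, f(8)=2266, f(9)=-292, f(10)=-6506; answer -6506
Step 2: B1 = -6506; r = 79586; 79586 = 2 * 13 * 3061; sigma = (1 + 2) * (1 + 13) * (1 + 3061) = 3 * 14 * 3062 = 128604; answer 128604

128604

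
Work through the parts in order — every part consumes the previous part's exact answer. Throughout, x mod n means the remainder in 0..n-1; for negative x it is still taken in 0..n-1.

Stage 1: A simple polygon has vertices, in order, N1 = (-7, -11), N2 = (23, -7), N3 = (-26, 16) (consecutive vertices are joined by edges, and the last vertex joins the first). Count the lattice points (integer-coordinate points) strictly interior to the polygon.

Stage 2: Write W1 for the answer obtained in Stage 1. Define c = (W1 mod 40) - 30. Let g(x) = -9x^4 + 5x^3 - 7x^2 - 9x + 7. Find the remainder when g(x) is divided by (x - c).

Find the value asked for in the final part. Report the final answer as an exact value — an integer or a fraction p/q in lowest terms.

Stage 1: cross terms: (-7*-7 - 23*-11)=302, (23*16 - -26*-7)=186, (-26*-11 - -7*16)=398; twice the area = |886| = 886; area = 443; boundary points = 2 + 1 + 1 = 4; strictly interior points = area - boundary/2 + 1 = 442; answer 442
Stage 2: W1 = 442; c = -28; remainder = value at the root: -9*(-28)^4 + 5*(-28)^3 - 7*(-28)^2 - 9*(-28)^1 + 7 = (-5531904) + (-109760) + (-5488) + (252) + (7) = -5646893; answer -5646893

-5646893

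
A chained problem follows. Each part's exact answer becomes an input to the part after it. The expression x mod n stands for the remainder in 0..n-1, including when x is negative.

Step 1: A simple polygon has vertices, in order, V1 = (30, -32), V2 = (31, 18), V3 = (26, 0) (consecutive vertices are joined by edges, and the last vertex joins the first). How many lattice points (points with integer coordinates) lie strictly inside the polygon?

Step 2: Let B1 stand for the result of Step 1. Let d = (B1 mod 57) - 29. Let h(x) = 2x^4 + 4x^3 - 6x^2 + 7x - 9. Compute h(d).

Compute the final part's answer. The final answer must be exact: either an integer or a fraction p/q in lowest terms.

Step 1: cross terms: (30*18 - 31*-32)=1532, (31*0 - 26*18)=-468, (26*-32 - 30*0)=-832; twice the area = |232| = 232; area = 116; boundary points = 1 + 1 + 4 = 6; strictly interior points = area - boundary/2 + 1 = 114; answer 114
Step 2: B1 = 114; d = -29; 2*(-29)^4 + 4*(-29)^3 - 6*(-29)^2 + 7*(-29)^1 - 9 = (1414562) + (-97556) + (-5046) + (-203) + (-9) = 1311748; answer 1311748

1311748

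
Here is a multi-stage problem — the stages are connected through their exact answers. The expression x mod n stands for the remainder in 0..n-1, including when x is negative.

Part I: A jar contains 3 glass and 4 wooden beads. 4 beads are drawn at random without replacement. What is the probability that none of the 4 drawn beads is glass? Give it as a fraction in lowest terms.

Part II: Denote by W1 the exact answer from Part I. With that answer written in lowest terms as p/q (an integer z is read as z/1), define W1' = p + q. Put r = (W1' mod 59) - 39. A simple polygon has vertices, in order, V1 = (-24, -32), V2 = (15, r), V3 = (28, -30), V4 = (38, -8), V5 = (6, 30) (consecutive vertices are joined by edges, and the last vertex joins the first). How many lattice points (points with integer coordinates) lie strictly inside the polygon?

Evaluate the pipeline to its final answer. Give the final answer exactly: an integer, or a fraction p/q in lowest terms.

1406

Part I: total draws C(7,4) = 35; favorable C(4,4) = 1; P = 1/35; answer 1/35
Part II: W1 = 1/35; threaded value p + q = 36; r = -3; cross terms: (-24*-3 - 15*-32)=552, (15*-30 - 28*-3)=-366, (28*-8 - 38*-30)=916, (38*30 - 6*-8)=1188, (6*-32 - -24*30)=528; twice the area = |2818| = 2818; area = 1409; boundary points = 1 + 1 + 2 + 2 + 2 = 8; strictly interior points = area - boundary/2 + 1 = 1406; answer 1406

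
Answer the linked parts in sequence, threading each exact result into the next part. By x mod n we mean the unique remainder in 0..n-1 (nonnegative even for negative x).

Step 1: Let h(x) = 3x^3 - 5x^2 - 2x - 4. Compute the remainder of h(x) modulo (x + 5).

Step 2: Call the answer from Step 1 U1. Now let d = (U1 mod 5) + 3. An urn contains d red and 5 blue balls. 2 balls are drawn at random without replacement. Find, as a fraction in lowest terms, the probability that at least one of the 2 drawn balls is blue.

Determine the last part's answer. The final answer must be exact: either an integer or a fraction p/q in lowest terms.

Step 1: remainder = value at the root: 3*(-5)^3 - 5*(-5)^2 - 2*(-5)^1 - 4 = (-375) + (-125) + (10) + (-4) = -494; answer -494
Step 2: U1 = -494; d = 4; total draws C(9,2) = 36; complement C(4,2) = 6; favorable 36 - 6 = 30; P = 5/6; answer 5/6

5/6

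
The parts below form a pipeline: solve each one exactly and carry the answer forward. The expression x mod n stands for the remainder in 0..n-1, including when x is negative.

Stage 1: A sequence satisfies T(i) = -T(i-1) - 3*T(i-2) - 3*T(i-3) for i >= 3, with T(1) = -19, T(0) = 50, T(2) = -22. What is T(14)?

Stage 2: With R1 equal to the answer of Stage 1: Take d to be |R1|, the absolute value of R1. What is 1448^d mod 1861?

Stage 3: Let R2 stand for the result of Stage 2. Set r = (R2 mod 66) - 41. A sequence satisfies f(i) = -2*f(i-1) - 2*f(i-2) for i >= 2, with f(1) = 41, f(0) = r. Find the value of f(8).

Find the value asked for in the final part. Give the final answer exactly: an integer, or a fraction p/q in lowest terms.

368

Stage 1: T(3) = -1*(-22) - 3*(-19) - 3*(50) = -71; iterating: T(3)=-71, T(4)=194, T(5)=85, T(6)=-454, T(7)=-383, T(8)=1490, T(9)=1021, T(10)=-4342, T(11)=-3191, T(12)=13154, T(13)=9445, T(14)=-39334; answer -39334
Stage 2: R1 = -39334; d = 39334; squarings mod 1861: 1448^1=1448, 1448^2=1218, 1448^4=307, 1448^8=1199, 1448^16=909, 1448^32=1858, 1448^64=9, 1448^128=81, 1448^256=978, 1448^512=1791, 1448^1024=1178, 1448^2048=1239, 1448^4096=1657, 1448^8192=674, 1448^16384=192, 1448^32768=1505; 1448^39334 = 1448^2 * 1448^4 * 1448^32 * 1448^128 * 1448^256 * 1448^2048 * 1448^4096 * 1448^32768 = 196 (mod 1861); answer 196
Stage 3: R2 = 196; r = 23; f(2) = -2*(41) - 2*(23) = -128; iterating: f(2)=-128, f(3)=174, f(4)=-92, f(5)=-164, f(6)=512, f(7)=-696, f(8)=368; answer 368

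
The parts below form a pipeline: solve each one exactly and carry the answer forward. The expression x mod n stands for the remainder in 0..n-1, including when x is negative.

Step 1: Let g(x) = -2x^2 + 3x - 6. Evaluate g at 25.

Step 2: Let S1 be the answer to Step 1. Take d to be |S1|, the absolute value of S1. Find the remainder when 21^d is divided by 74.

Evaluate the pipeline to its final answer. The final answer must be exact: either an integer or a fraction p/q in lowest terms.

Step 1: -2*(25)^2 + 3*(25)^1 - 6 = (-1250) + (75) + (-6) = -1181; answer -1181
Step 2: S1 = -1181; d = 1181; squarings mod 74: 21^1=21, 21^2=71, 21^4=9, 21^8=7, 21^16=49, 21^32=33, 21^64=53, 21^128=71, 21^256=9, 21^512=7, 21^1024=49; 21^1181 = 21^1 * 21^4 * 21^8 * 21^16 * 21^128 * 21^1024 = 3 (mod 74); answer 3

3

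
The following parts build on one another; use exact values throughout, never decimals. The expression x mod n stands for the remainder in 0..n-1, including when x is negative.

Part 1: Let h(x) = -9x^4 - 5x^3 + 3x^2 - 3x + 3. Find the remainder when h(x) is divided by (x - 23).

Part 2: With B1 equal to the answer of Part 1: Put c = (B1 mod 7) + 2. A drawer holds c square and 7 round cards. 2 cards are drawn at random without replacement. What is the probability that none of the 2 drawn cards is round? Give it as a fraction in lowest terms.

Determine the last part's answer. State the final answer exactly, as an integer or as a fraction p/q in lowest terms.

1/36

Part 1: remainder = value at the root: -9*(23)^4 - 5*(23)^3 + 3*(23)^2 - 3*(23)^1 + 3 = (-2518569) + (-60835) + (1587) + (-69) + (3) = -2577883; answer -2577883
Part 2: B1 = -2577883; c = 2; total draws C(9,2) = 36; favorable C(2,2) = 1; P = 1/36; answer 1/36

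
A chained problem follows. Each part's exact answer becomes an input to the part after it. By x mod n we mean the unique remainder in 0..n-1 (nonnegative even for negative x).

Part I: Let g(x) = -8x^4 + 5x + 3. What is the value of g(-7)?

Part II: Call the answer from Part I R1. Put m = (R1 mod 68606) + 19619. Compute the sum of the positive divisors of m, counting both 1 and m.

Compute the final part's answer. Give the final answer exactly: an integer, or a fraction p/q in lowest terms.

142080

Part I: -8*(-7)^4 + 5*(-7)^1 + 3 = (-19208) + (-35) + (3) = -19240; answer -19240
Part II: R1 = -19240; m = 68985; 68985 = 3^3 * 5 * 7 * 73; sigma = (1 + 3 + 9 + 27) * (1 + 5) * (1 + 7) * (1 + 73) = 40 * 6 * 8 * 74 = 142080; answer 142080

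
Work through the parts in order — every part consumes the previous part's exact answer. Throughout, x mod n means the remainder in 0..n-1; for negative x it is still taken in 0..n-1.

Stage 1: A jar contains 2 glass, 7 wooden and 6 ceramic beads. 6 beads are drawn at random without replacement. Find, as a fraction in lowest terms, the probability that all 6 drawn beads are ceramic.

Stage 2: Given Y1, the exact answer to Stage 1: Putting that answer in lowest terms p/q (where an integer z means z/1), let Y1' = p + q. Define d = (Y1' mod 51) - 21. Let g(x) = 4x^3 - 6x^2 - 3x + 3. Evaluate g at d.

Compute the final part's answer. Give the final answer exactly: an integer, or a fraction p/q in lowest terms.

-9760

Stage 1: total draws C(15,6) = 5005; favorable C(6,6) = 1; P = 1/5005; answer 1/5005
Stage 2: Y1 = 1/5005; threaded value p + q = 5006; d = -13; 4*(-13)^3 - 6*(-13)^2 - 3*(-13)^1 + 3 = (-8788) + (-1014) + (39) + (3) = -9760; answer -9760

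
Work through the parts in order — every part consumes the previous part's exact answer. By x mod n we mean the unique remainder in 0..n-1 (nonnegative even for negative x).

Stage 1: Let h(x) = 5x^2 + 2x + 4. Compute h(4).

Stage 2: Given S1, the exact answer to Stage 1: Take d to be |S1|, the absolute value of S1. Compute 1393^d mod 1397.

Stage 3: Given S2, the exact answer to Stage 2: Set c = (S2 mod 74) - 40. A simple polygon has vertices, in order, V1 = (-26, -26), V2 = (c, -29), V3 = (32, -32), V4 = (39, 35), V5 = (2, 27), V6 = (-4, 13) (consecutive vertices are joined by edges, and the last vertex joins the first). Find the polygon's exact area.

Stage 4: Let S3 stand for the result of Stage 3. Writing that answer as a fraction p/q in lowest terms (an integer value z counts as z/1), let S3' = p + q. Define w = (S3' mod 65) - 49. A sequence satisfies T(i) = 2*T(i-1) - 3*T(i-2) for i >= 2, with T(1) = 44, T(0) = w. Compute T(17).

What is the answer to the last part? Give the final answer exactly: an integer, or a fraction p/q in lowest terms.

-156628

Stage 1: 5*(4)^2 + 2*(4)^1 + 4 = (80) + (8) + (4) = 92; answer 92
Stage 2: S1 = 92; d = 92; squarings mod 1397: 1393^1=1393, 1393^2=16, 1393^4=256, 1393^8=1274, 1393^16=1159, 1393^32=764, 1393^64=1147; 1393^92 = 1393^4 * 1393^8 * 1393^16 * 1393^64 = 258 (mod 1397); answer 258
Stage 3: S2 = 258; c = -4; cross terms: (-26*-29 - -4*-26)=650, (-4*-32 - 32*-29)=1056, (32*35 - 39*-32)=2368, (39*27 - 2*35)=983, (2*13 - -4*27)=134, (-4*-26 - -26*13)=442; twice the area = |5633| = 5633; area = 5633/2; answer 5633/2
Stage 4: S3 = 5633/2; threaded value p + q = 5635; w = -4; T(2) = 2*(44) - 3*(-4) = 100; iterating: T(2)=100, T(3)=68, T(4)=-164, T(5)=-532, T(6)=-572, T(7)=452, T(8)=2620, T(9)=3884, T(10)=-92, T(11)=-11836, T(12)=-23396, T(13)=-11284, T(14)=47620, T(15)=129092, T(16)=115324, T(17)=-156628; answer -156628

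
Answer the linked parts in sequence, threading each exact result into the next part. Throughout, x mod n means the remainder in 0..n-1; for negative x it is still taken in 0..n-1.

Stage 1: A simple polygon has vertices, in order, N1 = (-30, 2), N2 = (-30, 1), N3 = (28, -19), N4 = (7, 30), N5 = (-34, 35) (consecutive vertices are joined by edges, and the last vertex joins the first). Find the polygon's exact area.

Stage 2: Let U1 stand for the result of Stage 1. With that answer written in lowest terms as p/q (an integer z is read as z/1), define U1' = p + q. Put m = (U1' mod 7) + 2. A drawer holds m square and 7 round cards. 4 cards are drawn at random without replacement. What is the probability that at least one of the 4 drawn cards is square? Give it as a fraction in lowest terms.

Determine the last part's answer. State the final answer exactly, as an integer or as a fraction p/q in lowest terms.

Stage 1: cross terms: (-30*1 - -30*2)=30, (-30*-19 - 28*1)=542, (28*30 - 7*-19)=973, (7*35 - -34*30)=1265, (-34*2 - -30*35)=982; twice the area = |3792| = 3792; area = 1896; answer 1896
Stage 2: U1 = 1896; threaded value p + q = 1897; m = 2; total draws C(9,4) = 126; complement C(7,4) = 35; favorable 126 - 35 = 91; P = 13/18; answer 13/18

13/18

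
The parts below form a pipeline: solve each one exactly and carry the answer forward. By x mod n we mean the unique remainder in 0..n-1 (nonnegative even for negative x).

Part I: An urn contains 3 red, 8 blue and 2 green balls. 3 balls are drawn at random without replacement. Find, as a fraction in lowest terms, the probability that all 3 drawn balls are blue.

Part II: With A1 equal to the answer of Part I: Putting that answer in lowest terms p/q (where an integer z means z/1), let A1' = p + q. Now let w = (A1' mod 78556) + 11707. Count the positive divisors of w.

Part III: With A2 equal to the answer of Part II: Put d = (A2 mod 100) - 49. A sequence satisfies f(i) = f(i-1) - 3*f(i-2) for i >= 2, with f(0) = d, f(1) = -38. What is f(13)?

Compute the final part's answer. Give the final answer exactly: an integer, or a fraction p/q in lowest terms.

Part I: total draws C(13,3) = 286; favorable C(8,3) = 56; P = 28/143; answer 28/143
Part II: A1 = 28/143; threaded value p + q = 171; w = 11878; 11878 = 2 * 5939; number of divisors = (1+1) * (1+1) = 4; answer 4
Part III: A2 = 4; d = -45; f(2) = 1*(-38) - 3*(-45) = 97; iterating: f(2)=97, f(3)=211, f(4)=-80, f(5)=-713, f(6)=-473, f(7)=1666, f(8)=3085, f(9)=-1913, f(10)=-11168, f(11)=-5429, f(12)=28075, f(13)=44362; answer 44362

44362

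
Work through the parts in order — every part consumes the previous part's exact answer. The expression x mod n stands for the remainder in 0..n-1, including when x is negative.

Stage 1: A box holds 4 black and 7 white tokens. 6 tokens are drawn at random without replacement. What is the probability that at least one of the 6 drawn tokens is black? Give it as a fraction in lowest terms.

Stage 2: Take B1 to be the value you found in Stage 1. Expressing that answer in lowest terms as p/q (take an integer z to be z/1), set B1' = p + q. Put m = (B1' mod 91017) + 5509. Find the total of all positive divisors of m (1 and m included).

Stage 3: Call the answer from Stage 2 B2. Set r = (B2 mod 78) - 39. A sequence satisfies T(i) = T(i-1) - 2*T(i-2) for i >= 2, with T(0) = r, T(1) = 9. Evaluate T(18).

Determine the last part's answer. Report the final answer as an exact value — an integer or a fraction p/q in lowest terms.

Stage 1: total draws C(11,6) = 462; complement C(7,6) = 7; favorable 462 - 7 = 455; P = 65/66; answer 65/66
Stage 2: B1 = 65/66; threaded value p + q = 131; m = 5640; 5640 = 2^3 * 3 * 5 * 47; sigma = (1 + 2 + 4 + 8) * (1 + 3) * (1 + 5) * (1 + 47) = 15 * 4 * 6 * 48 = 17280; answer 17280
Stage 3: B2 = 17280; r = 3; T(2) = 1*(9) - 2*(3) = 3; iterating: T(2)=3, T(3)=-15, T(4)=-21, T(5)=9, T(6)=51, T(7)=33, T(8)=-69, T(9)=-135, T(10)=3, T(11)=273, T(12)=267, T(13)=-279, T(14)=-813, T(15)=-255, T(16)=1371, T(17)=1881, T(18)=-861; answer -861

-861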